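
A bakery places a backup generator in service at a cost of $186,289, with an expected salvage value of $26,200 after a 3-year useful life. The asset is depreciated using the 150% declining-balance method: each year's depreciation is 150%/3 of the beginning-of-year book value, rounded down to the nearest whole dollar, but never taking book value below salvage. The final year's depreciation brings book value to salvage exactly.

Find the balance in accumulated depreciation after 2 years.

Depreciable base = $186,289 − $26,200 = $160,089.
Year 1: ⌊$186,289 × 150%/3⌋ = $93,144. Book value $93,145.
Year 2: ⌊$93,145 × 150%/3⌋ = $46,572. Book value $46,573.
Accumulated through year 2 = $186,289 − $46,573 = $139,716.

$139,716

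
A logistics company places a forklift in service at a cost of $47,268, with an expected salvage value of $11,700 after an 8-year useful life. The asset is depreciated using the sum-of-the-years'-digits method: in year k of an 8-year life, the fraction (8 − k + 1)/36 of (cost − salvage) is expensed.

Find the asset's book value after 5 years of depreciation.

$17,628

Depreciable base = $47,268 − $11,700 = $35,568.
Sum of the years' digits = 8+7+6+5+4+3+2+1 = 36.
Year 1: $35,568 × 8/36 = $7,904. Book value $39,364.
Year 2: $35,568 × 7/36 = $6,916. Book value $32,448.
Year 3: $35,568 × 6/36 = $5,928. Book value $26,520.
Year 4: $35,568 × 5/36 = $4,940. Book value $21,580.
Year 5: $35,568 × 4/36 = $3,952. Book value $17,628.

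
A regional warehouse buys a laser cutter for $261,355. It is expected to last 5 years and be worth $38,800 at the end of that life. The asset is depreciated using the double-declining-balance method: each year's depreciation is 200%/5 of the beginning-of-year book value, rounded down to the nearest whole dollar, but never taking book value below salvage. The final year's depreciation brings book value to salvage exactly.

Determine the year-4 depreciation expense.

$17,653

Depreciable base = $261,355 − $38,800 = $222,555.
Year 1: ⌊$261,355 × 200%/5⌋ = $104,542. Book value $156,813.
Year 2: ⌊$156,813 × 200%/5⌋ = $62,725. Book value $94,088.
Year 3: ⌊$94,088 × 200%/5⌋ = $37,635. Book value $56,453.
Year 4: ⌊$56,453 × 200%/5⌋ = $22,581, capped at $17,653. Book value $38,800.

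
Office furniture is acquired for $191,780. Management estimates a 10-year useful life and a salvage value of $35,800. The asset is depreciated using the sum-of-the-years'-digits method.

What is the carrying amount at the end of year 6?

Depreciable base = $191,780 − $35,800 = $155,980.
Sum of the years' digits = 10+9+8+7+6+5+4+3+2+1 = 55.
Year 1: $155,980 × 10/55 = $28,360. Book value $163,420.
Year 2: $155,980 × 9/55 = $25,524. Book value $137,896.
Year 3: $155,980 × 8/55 = $22,688. Book value $115,208.
Year 4: $155,980 × 7/55 = $19,852. Book value $95,356.
Year 5: $155,980 × 6/55 = $17,016. Book value $78,340.
Year 6: $155,980 × 5/55 = $14,180. Book value $64,160.

$64,160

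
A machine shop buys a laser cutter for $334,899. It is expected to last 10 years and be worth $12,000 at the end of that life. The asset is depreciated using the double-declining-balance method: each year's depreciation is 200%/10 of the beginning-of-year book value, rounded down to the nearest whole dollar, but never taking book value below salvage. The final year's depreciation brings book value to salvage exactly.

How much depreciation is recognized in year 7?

Depreciable base = $334,899 − $12,000 = $322,899.
Year 1: ⌊$334,899 × 200%/10⌋ = $66,979. Book value $267,920.
Year 2: ⌊$267,920 × 200%/10⌋ = $53,584. Book value $214,336.
Year 3: ⌊$214,336 × 200%/10⌋ = $42,867. Book value $171,469.
Year 4: ⌊$171,469 × 200%/10⌋ = $34,293. Book value $137,176.
Year 5: ⌊$137,176 × 200%/10⌋ = $27,435. Book value $109,741.
Year 6: ⌊$109,741 × 200%/10⌋ = $21,948. Book value $87,793.
Year 7: ⌊$87,793 × 200%/10⌋ = $17,558. Book value $70,235.

$17,558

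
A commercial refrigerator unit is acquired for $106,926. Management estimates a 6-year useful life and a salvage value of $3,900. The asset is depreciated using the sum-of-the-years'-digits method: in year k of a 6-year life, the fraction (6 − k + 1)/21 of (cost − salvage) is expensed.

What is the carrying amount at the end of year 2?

Depreciable base = $106,926 − $3,900 = $103,026.
Sum of the years' digits = 6+5+4+3+2+1 = 21.
Year 1: $103,026 × 6/21 = $29,436. Book value $77,490.
Year 2: $103,026 × 5/21 = $24,530. Book value $52,960.

$52,960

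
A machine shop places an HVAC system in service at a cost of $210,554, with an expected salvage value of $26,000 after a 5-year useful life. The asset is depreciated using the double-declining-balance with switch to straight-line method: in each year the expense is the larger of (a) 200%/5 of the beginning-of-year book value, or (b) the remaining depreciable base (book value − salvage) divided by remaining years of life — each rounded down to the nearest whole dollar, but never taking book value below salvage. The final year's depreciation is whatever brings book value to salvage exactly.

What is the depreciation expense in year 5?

$1,288

Depreciable base = $210,554 − $26,000 = $184,554.
Year 1: DB = ⌊$210,554 × 200%/5⌋ = $84,221; SL = ⌊$184,554/5⌋ = $36,910 → take DB $84,221. Book value $126,333.
Year 2: DB = ⌊$126,333 × 200%/5⌋ = $50,533; SL = ⌊$100,333/4⌋ = $25,083 → take DB $50,533. Book value $75,800.
Year 3: DB = ⌊$75,800 × 200%/5⌋ = $30,320; SL = ⌊$49,800/3⌋ = $16,600 → take DB $30,320. Book value $45,480.
Year 4: DB = ⌊$45,480 × 200%/5⌋ = $18,192; SL = ⌊$19,480/2⌋ = $9,740 → take DB $18,192. Book value $27,288.
Year 5 (final): $27,288 − $26,000 = $1,288. Book value $26,000.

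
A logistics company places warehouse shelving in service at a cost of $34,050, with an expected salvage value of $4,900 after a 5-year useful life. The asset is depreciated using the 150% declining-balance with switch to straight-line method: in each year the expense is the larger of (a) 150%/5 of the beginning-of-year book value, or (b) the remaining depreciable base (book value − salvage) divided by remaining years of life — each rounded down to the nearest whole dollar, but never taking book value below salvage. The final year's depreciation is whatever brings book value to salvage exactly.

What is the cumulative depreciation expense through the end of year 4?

Depreciable base = $34,050 − $4,900 = $29,150.
Year 1: DB = ⌊$34,050 × 150%/5⌋ = $10,215; SL = ⌊$29,150/5⌋ = $5,830 → take DB $10,215. Book value $23,835.
Year 2: DB = ⌊$23,835 × 150%/5⌋ = $7,150; SL = ⌊$18,935/4⌋ = $4,733 → take DB $7,150. Book value $16,685.
Year 3: DB = ⌊$16,685 × 150%/5⌋ = $5,005; SL = ⌊$11,785/3⌋ = $3,928 → take DB $5,005. Book value $11,680.
Year 4: DB = ⌊$11,680 × 150%/5⌋ = $3,504; SL = ⌊$6,780/2⌋ = $3,390 → take DB $3,504. Book value $8,176.
Accumulated through year 4 = $34,050 − $8,176 = $25,874.

$25,874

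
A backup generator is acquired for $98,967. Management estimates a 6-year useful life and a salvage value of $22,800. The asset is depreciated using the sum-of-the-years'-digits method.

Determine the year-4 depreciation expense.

$10,881

Depreciable base = $98,967 − $22,800 = $76,167.
Sum of the years' digits = 6+5+4+3+2+1 = 21.
Year 1: $76,167 × 6/21 = $21,762. Book value $77,205.
Year 2: $76,167 × 5/21 = $18,135. Book value $59,070.
Year 3: $76,167 × 4/21 = $14,508. Book value $44,562.
Year 4: $76,167 × 3/21 = $10,881. Book value $33,681.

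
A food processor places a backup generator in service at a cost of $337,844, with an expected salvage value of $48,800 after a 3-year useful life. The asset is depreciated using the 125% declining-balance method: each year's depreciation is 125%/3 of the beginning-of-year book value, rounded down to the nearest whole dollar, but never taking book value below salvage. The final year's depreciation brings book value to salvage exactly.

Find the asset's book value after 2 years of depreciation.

Depreciable base = $337,844 − $48,800 = $289,044.
Year 1: ⌊$337,844 × 125%/3⌋ = $140,768. Book value $197,076.
Year 2: ⌊$197,076 × 125%/3⌋ = $82,115. Book value $114,961.

$114,961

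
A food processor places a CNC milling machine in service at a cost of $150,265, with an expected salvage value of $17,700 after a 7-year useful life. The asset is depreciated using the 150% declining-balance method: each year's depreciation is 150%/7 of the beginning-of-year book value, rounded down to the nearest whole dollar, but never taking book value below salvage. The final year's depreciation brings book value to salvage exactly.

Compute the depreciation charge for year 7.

$17,656

Depreciable base = $150,265 − $17,700 = $132,565.
Year 1: ⌊$150,265 × 150%/7⌋ = $32,199. Book value $118,066.
Year 2: ⌊$118,066 × 150%/7⌋ = $25,299. Book value $92,767.
Year 3: ⌊$92,767 × 150%/7⌋ = $19,878. Book value $72,889.
Year 4: ⌊$72,889 × 150%/7⌋ = $15,619. Book value $57,270.
Year 5: ⌊$57,270 × 150%/7⌋ = $12,272. Book value $44,998.
Year 6: ⌊$44,998 × 150%/7⌋ = $9,642. Book value $35,356.
Year 7 (final): $35,356 − $17,700 = $17,656. Book value $17,700.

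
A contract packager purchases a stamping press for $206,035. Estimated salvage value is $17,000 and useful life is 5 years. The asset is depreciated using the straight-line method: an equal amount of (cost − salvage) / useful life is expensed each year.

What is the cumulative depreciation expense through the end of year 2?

$75,614

Depreciable base = $206,035 − $17,000 = $189,035.
Annual expense = $189,035 / 5 = $37,807.
End of year 1: book value $168,228.
End of year 2: book value $130,421.
Accumulated through year 2 = $206,035 − $130,421 = $75,614.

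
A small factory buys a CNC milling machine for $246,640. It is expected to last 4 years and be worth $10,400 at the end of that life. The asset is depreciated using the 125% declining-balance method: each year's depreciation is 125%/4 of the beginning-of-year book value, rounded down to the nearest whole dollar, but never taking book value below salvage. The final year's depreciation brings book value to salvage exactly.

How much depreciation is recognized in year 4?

Depreciable base = $246,640 − $10,400 = $236,240.
Year 1: ⌊$246,640 × 125%/4⌋ = $77,075. Book value $169,565.
Year 2: ⌊$169,565 × 125%/4⌋ = $52,989. Book value $116,576.
Year 3: ⌊$116,576 × 125%/4⌋ = $36,430. Book value $80,146.
Year 4 (final): $80,146 − $10,400 = $69,746. Book value $10,400.

$69,746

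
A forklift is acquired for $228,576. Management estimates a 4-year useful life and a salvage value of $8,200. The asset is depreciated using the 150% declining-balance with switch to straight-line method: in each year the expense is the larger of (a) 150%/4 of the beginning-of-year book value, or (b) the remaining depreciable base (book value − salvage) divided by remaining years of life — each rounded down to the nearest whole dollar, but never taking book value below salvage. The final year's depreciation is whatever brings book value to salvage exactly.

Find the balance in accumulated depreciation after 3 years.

Depreciable base = $228,576 − $8,200 = $220,376.
Year 1: DB = ⌊$228,576 × 150%/4⌋ = $85,716; SL = ⌊$220,376/4⌋ = $55,094 → take DB $85,716. Book value $142,860.
Year 2: DB = ⌊$142,860 × 150%/4⌋ = $53,572; SL = ⌊$134,660/3⌋ = $44,886 → take DB $53,572. Book value $89,288.
Year 3: DB = ⌊$89,288 × 150%/4⌋ = $33,483; SL = ⌊$81,088/2⌋ = $40,544 → take SL $40,544. Book value $48,744.
Accumulated through year 3 = $228,576 − $48,744 = $179,832.

$179,832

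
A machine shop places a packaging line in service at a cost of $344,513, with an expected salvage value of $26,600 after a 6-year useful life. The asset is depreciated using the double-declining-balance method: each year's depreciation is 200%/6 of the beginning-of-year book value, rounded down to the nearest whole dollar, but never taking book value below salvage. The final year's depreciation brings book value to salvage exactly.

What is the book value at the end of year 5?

$45,369

Depreciable base = $344,513 − $26,600 = $317,913.
Year 1: ⌊$344,513 × 200%/6⌋ = $114,837. Book value $229,676.
Year 2: ⌊$229,676 × 200%/6⌋ = $76,558. Book value $153,118.
Year 3: ⌊$153,118 × 200%/6⌋ = $51,039. Book value $102,079.
Year 4: ⌊$102,079 × 200%/6⌋ = $34,026. Book value $68,053.
Year 5: ⌊$68,053 × 200%/6⌋ = $22,684. Book value $45,369.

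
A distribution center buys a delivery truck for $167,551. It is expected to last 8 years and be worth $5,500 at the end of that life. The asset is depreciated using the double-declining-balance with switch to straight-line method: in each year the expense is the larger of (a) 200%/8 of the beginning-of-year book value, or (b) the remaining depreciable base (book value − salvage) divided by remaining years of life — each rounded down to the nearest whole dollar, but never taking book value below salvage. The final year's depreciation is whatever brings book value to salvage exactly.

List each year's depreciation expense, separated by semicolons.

Depreciable base = $167,551 − $5,500 = $162,051.
Year 1: DB = ⌊$167,551 × 200%/8⌋ = $41,887; SL = ⌊$162,051/8⌋ = $20,256 → take DB $41,887. Book value $125,664.
Year 2: DB = ⌊$125,664 × 200%/8⌋ = $31,416; SL = ⌊$120,164/7⌋ = $17,166 → take DB $31,416. Book value $94,248.
Year 3: DB = ⌊$94,248 × 200%/8⌋ = $23,562; SL = ⌊$88,748/6⌋ = $14,791 → take DB $23,562. Book value $70,686.
Year 4: DB = ⌊$70,686 × 200%/8⌋ = $17,671; SL = ⌊$65,186/5⌋ = $13,037 → take DB $17,671. Book value $53,015.
Year 5: DB = ⌊$53,015 × 200%/8⌋ = $13,253; SL = ⌊$47,515/4⌋ = $11,878 → take DB $13,253. Book value $39,762.
Year 6: DB = ⌊$39,762 × 200%/8⌋ = $9,940; SL = ⌊$34,262/3⌋ = $11,420 → take SL $11,420. Book value $28,342.
Year 7: DB = ⌊$28,342 × 200%/8⌋ = $7,085; SL = ⌊$22,842/2⌋ = $11,421 → take SL $11,421. Book value $16,921.
Year 8 (final): $16,921 − $5,500 = $11,421. Book value $5,500.

$41,887; $31,416; $23,562; $17,671; $13,253; $11,420; $11,421; $11,421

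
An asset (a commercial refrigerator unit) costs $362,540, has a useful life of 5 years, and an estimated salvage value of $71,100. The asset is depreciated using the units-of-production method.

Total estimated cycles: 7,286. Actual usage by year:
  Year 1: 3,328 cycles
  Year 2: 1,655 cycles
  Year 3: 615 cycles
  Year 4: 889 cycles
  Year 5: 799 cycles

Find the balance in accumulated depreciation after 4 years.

Depreciable base = $362,540 − $71,100 = $291,440.
Rate = $291,440 / 7,286 cycles = $40 per cycle.
Year 1: 3,328 × $40 = $133,120. Book value $229,420.
Year 2: 1,655 × $40 = $66,200. Book value $163,220.
Year 3: 615 × $40 = $24,600. Book value $138,620.
Year 4: 889 × $40 = $35,560. Book value $103,060.
Accumulated through year 4 = $362,540 − $103,060 = $259,480.

$259,480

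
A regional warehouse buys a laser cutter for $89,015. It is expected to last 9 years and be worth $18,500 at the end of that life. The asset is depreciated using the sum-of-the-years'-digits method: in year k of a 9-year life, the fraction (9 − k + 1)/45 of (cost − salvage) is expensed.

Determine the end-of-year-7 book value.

$23,201

Depreciable base = $89,015 − $18,500 = $70,515.
Sum of the years' digits = 9+8+7+6+5+4+3+2+1 = 45.
Year 1: $70,515 × 9/45 = $14,103. Book value $74,912.
Year 2: $70,515 × 8/45 = $12,536. Book value $62,376.
Year 3: $70,515 × 7/45 = $10,969. Book value $51,407.
Year 4: $70,515 × 6/45 = $9,402. Book value $42,005.
Year 5: $70,515 × 5/45 = $7,835. Book value $34,170.
Year 6: $70,515 × 4/45 = $6,268. Book value $27,902.
Year 7: $70,515 × 3/45 = $4,701. Book value $23,201.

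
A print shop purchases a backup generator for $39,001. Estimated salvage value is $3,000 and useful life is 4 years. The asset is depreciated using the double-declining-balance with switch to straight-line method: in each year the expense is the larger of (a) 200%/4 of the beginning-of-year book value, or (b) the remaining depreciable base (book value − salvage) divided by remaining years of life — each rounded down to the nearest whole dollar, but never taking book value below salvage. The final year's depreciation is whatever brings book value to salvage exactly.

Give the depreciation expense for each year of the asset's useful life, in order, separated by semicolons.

$19,500; $9,750; $4,875; $1,876

Depreciable base = $39,001 − $3,000 = $36,001.
Year 1: DB = ⌊$39,001 × 200%/4⌋ = $19,500; SL = ⌊$36,001/4⌋ = $9,000 → take DB $19,500. Book value $19,501.
Year 2: DB = ⌊$19,501 × 200%/4⌋ = $9,750; SL = ⌊$16,501/3⌋ = $5,500 → take DB $9,750. Book value $9,751.
Year 3: DB = ⌊$9,751 × 200%/4⌋ = $4,875; SL = ⌊$6,751/2⌋ = $3,375 → take DB $4,875. Book value $4,876.
Year 4 (final): $4,876 − $3,000 = $1,876. Book value $3,000.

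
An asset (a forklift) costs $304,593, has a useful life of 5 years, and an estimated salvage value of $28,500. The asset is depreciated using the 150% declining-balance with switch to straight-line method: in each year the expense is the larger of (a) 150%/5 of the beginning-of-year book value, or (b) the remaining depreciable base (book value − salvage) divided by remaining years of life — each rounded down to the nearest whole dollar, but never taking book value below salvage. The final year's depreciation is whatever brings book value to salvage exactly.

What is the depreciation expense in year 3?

Depreciable base = $304,593 − $28,500 = $276,093.
Year 1: DB = ⌊$304,593 × 150%/5⌋ = $91,377; SL = ⌊$276,093/5⌋ = $55,218 → take DB $91,377. Book value $213,216.
Year 2: DB = ⌊$213,216 × 150%/5⌋ = $63,964; SL = ⌊$184,716/4⌋ = $46,179 → take DB $63,964. Book value $149,252.
Year 3: DB = ⌊$149,252 × 150%/5⌋ = $44,775; SL = ⌊$120,752/3⌋ = $40,250 → take DB $44,775. Book value $104,477.

$44,775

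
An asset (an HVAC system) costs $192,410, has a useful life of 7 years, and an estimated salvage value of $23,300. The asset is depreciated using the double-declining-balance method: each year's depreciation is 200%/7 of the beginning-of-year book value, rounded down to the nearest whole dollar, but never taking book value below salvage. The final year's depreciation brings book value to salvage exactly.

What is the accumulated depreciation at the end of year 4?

Depreciable base = $192,410 − $23,300 = $169,110.
Year 1: ⌊$192,410 × 200%/7⌋ = $54,974. Book value $137,436.
Year 2: ⌊$137,436 × 200%/7⌋ = $39,267. Book value $98,169.
Year 3: ⌊$98,169 × 200%/7⌋ = $28,048. Book value $70,121.
Year 4: ⌊$70,121 × 200%/7⌋ = $20,034. Book value $50,087.
Accumulated through year 4 = $192,410 − $50,087 = $142,323.

$142,323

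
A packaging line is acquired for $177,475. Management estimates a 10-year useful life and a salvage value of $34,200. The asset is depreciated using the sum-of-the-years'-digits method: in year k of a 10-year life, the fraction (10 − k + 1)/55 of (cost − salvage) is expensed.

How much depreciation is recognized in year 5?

Depreciable base = $177,475 − $34,200 = $143,275.
Sum of the years' digits = 10+9+8+7+6+5+4+3+2+1 = 55.
Year 1: $143,275 × 10/55 = $26,050. Book value $151,425.
Year 2: $143,275 × 9/55 = $23,445. Book value $127,980.
Year 3: $143,275 × 8/55 = $20,840. Book value $107,140.
Year 4: $143,275 × 7/55 = $18,235. Book value $88,905.
Year 5: $143,275 × 6/55 = $15,630. Book value $73,275.

$15,630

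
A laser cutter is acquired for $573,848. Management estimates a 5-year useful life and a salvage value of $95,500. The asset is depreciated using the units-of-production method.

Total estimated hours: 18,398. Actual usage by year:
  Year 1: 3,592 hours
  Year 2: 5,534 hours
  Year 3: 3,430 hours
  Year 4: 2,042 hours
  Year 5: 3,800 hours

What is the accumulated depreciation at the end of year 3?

$326,456

Depreciable base = $573,848 − $95,500 = $478,348.
Rate = $478,348 / 18,398 hours = $26 per hour.
Year 1: 3,592 × $26 = $93,392. Book value $480,456.
Year 2: 5,534 × $26 = $143,884. Book value $336,572.
Year 3: 3,430 × $26 = $89,180. Book value $247,392.
Accumulated through year 3 = $573,848 − $247,392 = $326,456.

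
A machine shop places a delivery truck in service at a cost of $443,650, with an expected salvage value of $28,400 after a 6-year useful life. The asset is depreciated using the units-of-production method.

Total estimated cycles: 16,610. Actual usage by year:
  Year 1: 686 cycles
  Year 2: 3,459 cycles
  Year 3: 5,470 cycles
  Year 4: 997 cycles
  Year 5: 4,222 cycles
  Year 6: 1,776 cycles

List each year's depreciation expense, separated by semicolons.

Depreciable base = $443,650 − $28,400 = $415,250.
Rate = $415,250 / 16,610 cycles = $25 per cycle.
Year 1: 686 × $25 = $17,150. Book value $426,500.
Year 2: 3,459 × $25 = $86,475. Book value $340,025.
Year 3: 5,470 × $25 = $136,750. Book value $203,275.
Year 4: 997 × $25 = $24,925. Book value $178,350.
Year 5: 4,222 × $25 = $105,550. Book value $72,800.
Year 6: 1,776 × $25 = $44,400. Book value $28,400.

$17,150; $86,475; $136,750; $24,925; $105,550; $44,400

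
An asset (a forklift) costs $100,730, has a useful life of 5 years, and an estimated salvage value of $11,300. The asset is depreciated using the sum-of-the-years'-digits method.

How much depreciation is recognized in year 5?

$5,962

Depreciable base = $100,730 − $11,300 = $89,430.
Sum of the years' digits = 5+4+3+2+1 = 15.
Year 1: $89,430 × 5/15 = $29,810. Book value $70,920.
Year 2: $89,430 × 4/15 = $23,848. Book value $47,072.
Year 3: $89,430 × 3/15 = $17,886. Book value $29,186.
Year 4: $89,430 × 2/15 = $11,924. Book value $17,262.
Year 5: $89,430 × 1/15 = $5,962. Book value $11,300.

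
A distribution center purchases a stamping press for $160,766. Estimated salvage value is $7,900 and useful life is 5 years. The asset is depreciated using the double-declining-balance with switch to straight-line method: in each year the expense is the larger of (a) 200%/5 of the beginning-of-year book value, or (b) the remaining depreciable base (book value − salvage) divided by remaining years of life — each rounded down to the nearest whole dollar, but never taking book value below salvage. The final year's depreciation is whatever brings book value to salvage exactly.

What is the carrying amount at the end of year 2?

$57,876

Depreciable base = $160,766 − $7,900 = $152,866.
Year 1: DB = ⌊$160,766 × 200%/5⌋ = $64,306; SL = ⌊$152,866/5⌋ = $30,573 → take DB $64,306. Book value $96,460.
Year 2: DB = ⌊$96,460 × 200%/5⌋ = $38,584; SL = ⌊$88,560/4⌋ = $22,140 → take DB $38,584. Book value $57,876.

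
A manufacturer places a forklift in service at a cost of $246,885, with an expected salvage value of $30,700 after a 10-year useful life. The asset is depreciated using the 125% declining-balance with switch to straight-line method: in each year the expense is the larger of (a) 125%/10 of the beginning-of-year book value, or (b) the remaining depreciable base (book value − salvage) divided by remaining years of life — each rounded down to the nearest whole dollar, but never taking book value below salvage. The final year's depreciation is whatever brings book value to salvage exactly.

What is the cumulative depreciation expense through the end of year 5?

Depreciable base = $246,885 − $30,700 = $216,185.
Year 1: DB = ⌊$246,885 × 125%/10⌋ = $30,860; SL = ⌊$216,185/10⌋ = $21,618 → take DB $30,860. Book value $216,025.
Year 2: DB = ⌊$216,025 × 125%/10⌋ = $27,003; SL = ⌊$185,325/9⌋ = $20,591 → take DB $27,003. Book value $189,022.
Year 3: DB = ⌊$189,022 × 125%/10⌋ = $23,627; SL = ⌊$158,322/8⌋ = $19,790 → take DB $23,627. Book value $165,395.
Year 4: DB = ⌊$165,395 × 125%/10⌋ = $20,674; SL = ⌊$134,695/7⌋ = $19,242 → take DB $20,674. Book value $144,721.
Year 5: DB = ⌊$144,721 × 125%/10⌋ = $18,090; SL = ⌊$114,021/6⌋ = $19,003 → take SL $19,003. Book value $125,718.
Accumulated through year 5 = $246,885 − $125,718 = $121,167.

$121,167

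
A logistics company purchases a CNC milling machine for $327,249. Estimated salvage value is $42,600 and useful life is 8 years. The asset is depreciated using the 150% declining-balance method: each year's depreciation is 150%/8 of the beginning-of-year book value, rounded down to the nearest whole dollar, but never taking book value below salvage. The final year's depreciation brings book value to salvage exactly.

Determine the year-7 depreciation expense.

$17,653

Depreciable base = $327,249 − $42,600 = $284,649.
Year 1: ⌊$327,249 × 150%/8⌋ = $61,359. Book value $265,890.
Year 2: ⌊$265,890 × 150%/8⌋ = $49,854. Book value $216,036.
Year 3: ⌊$216,036 × 150%/8⌋ = $40,506. Book value $175,530.
Year 4: ⌊$175,530 × 150%/8⌋ = $32,911. Book value $142,619.
Year 5: ⌊$142,619 × 150%/8⌋ = $26,741. Book value $115,878.
Year 6: ⌊$115,878 × 150%/8⌋ = $21,727. Book value $94,151.
Year 7: ⌊$94,151 × 150%/8⌋ = $17,653. Book value $76,498.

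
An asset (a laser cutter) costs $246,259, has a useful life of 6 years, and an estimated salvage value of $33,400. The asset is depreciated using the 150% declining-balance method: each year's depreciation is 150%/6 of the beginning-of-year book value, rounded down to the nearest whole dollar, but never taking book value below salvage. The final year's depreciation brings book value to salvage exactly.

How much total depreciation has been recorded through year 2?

$107,737

Depreciable base = $246,259 − $33,400 = $212,859.
Year 1: ⌊$246,259 × 150%/6⌋ = $61,564. Book value $184,695.
Year 2: ⌊$184,695 × 150%/6⌋ = $46,173. Book value $138,522.
Accumulated through year 2 = $246,259 − $138,522 = $107,737.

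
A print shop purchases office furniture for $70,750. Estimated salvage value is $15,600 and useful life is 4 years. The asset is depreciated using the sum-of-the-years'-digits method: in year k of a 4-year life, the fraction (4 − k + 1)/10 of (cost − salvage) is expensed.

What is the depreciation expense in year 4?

$5,515

Depreciable base = $70,750 − $15,600 = $55,150.
Sum of the years' digits = 4+3+2+1 = 10.
Year 1: $55,150 × 4/10 = $22,060. Book value $48,690.
Year 2: $55,150 × 3/10 = $16,545. Book value $32,145.
Year 3: $55,150 × 2/10 = $11,030. Book value $21,115.
Year 4: $55,150 × 1/10 = $5,515. Book value $15,600.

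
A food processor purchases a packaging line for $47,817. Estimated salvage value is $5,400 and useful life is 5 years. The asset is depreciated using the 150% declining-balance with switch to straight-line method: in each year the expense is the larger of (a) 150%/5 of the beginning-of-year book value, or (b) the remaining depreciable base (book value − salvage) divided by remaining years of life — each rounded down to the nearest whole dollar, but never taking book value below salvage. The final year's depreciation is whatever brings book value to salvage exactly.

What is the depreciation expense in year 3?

Depreciable base = $47,817 − $5,400 = $42,417.
Year 1: DB = ⌊$47,817 × 150%/5⌋ = $14,345; SL = ⌊$42,417/5⌋ = $8,483 → take DB $14,345. Book value $33,472.
Year 2: DB = ⌊$33,472 × 150%/5⌋ = $10,041; SL = ⌊$28,072/4⌋ = $7,018 → take DB $10,041. Book value $23,431.
Year 3: DB = ⌊$23,431 × 150%/5⌋ = $7,029; SL = ⌊$18,031/3⌋ = $6,010 → take DB $7,029. Book value $16,402.

$7,029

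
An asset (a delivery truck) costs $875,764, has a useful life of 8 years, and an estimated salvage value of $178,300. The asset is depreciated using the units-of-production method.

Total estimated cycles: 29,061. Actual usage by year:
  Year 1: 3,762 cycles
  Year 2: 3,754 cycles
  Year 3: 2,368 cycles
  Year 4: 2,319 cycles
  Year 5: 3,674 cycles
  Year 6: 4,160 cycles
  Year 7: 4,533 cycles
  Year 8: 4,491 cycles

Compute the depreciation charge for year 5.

Depreciable base = $875,764 − $178,300 = $697,464.
Rate = $697,464 / 29,061 cycles = $24 per cycle.
Year 1: 3,762 × $24 = $90,288. Book value $785,476.
Year 2: 3,754 × $24 = $90,096. Book value $695,380.
Year 3: 2,368 × $24 = $56,832. Book value $638,548.
Year 4: 2,319 × $24 = $55,656. Book value $582,892.
Year 5: 3,674 × $24 = $88,176. Book value $494,716.

$88,176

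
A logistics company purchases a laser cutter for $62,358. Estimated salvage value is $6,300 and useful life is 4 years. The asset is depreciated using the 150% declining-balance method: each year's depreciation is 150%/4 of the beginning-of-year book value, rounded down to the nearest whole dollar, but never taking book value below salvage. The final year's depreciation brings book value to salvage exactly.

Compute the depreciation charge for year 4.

$8,925

Depreciable base = $62,358 − $6,300 = $56,058.
Year 1: ⌊$62,358 × 150%/4⌋ = $23,384. Book value $38,974.
Year 2: ⌊$38,974 × 150%/4⌋ = $14,615. Book value $24,359.
Year 3: ⌊$24,359 × 150%/4⌋ = $9,134. Book value $15,225.
Year 4 (final): $15,225 − $6,300 = $8,925. Book value $6,300.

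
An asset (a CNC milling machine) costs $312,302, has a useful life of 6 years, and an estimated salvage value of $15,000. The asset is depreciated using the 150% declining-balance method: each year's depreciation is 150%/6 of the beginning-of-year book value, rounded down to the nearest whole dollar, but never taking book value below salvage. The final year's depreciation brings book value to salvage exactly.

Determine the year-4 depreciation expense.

$32,938

Depreciable base = $312,302 − $15,000 = $297,302.
Year 1: ⌊$312,302 × 150%/6⌋ = $78,075. Book value $234,227.
Year 2: ⌊$234,227 × 150%/6⌋ = $58,556. Book value $175,671.
Year 3: ⌊$175,671 × 150%/6⌋ = $43,917. Book value $131,754.
Year 4: ⌊$131,754 × 150%/6⌋ = $32,938. Book value $98,816.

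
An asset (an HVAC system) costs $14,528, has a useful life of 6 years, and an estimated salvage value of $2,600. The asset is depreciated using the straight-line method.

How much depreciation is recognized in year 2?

Depreciable base = $14,528 − $2,600 = $11,928.
Annual expense = $11,928 / 6 = $1,988.

$1,988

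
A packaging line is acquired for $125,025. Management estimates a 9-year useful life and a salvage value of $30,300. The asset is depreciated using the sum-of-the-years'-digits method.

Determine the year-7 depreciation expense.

$6,315

Depreciable base = $125,025 − $30,300 = $94,725.
Sum of the years' digits = 9+8+7+6+5+4+3+2+1 = 45.
Year 1: $94,725 × 9/45 = $18,945. Book value $106,080.
Year 2: $94,725 × 8/45 = $16,840. Book value $89,240.
Year 3: $94,725 × 7/45 = $14,735. Book value $74,505.
Year 4: $94,725 × 6/45 = $12,630. Book value $61,875.
Year 5: $94,725 × 5/45 = $10,525. Book value $51,350.
Year 6: $94,725 × 4/45 = $8,420. Book value $42,930.
Year 7: $94,725 × 3/45 = $6,315. Book value $36,615.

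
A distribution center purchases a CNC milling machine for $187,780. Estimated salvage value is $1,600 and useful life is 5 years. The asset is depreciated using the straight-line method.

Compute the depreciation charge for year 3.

$37,236

Depreciable base = $187,780 − $1,600 = $186,180.
Annual expense = $186,180 / 5 = $37,236.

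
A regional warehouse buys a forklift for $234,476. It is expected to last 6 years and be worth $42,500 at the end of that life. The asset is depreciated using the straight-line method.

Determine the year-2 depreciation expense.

Depreciable base = $234,476 − $42,500 = $191,976.
Annual expense = $191,976 / 6 = $31,996.

$31,996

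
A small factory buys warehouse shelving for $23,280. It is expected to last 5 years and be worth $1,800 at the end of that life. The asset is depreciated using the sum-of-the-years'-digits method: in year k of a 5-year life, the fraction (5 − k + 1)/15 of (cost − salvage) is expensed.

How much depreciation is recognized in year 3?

Depreciable base = $23,280 − $1,800 = $21,480.
Sum of the years' digits = 5+4+3+2+1 = 15.
Year 1: $21,480 × 5/15 = $7,160. Book value $16,120.
Year 2: $21,480 × 4/15 = $5,728. Book value $10,392.
Year 3: $21,480 × 3/15 = $4,296. Book value $6,096.

$4,296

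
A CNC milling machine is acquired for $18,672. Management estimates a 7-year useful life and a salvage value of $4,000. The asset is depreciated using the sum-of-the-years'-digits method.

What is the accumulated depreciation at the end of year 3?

Depreciable base = $18,672 − $4,000 = $14,672.
Sum of the years' digits = 7+6+5+4+3+2+1 = 28.
Year 1: $14,672 × 7/28 = $3,668. Book value $15,004.
Year 2: $14,672 × 6/28 = $3,144. Book value $11,860.
Year 3: $14,672 × 5/28 = $2,620. Book value $9,240.
Accumulated through year 3 = $18,672 − $9,240 = $9,432.

$9,432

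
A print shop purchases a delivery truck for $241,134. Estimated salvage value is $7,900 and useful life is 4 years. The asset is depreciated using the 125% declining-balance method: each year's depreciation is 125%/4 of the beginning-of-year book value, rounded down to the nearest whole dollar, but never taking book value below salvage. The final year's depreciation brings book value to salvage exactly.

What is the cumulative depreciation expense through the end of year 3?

Depreciable base = $241,134 − $7,900 = $233,234.
Year 1: ⌊$241,134 × 125%/4⌋ = $75,354. Book value $165,780.
Year 2: ⌊$165,780 × 125%/4⌋ = $51,806. Book value $113,974.
Year 3: ⌊$113,974 × 125%/4⌋ = $35,616. Book value $78,358.
Accumulated through year 3 = $241,134 − $78,358 = $162,776.

$162,776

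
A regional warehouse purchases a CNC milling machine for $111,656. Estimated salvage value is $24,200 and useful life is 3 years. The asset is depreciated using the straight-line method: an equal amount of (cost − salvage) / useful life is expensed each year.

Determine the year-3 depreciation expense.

Depreciable base = $111,656 − $24,200 = $87,456.
Annual expense = $87,456 / 3 = $29,152.

$29,152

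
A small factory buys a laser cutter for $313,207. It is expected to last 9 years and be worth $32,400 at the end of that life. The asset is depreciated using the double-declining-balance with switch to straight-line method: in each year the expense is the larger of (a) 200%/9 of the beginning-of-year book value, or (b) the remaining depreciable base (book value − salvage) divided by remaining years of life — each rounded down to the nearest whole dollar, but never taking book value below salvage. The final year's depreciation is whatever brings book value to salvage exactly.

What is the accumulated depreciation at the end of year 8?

Depreciable base = $313,207 − $32,400 = $280,807.
Year 1: DB = ⌊$313,207 × 200%/9⌋ = $69,601; SL = ⌊$280,807/9⌋ = $31,200 → take DB $69,601. Book value $243,606.
Year 2: DB = ⌊$243,606 × 200%/9⌋ = $54,134; SL = ⌊$211,206/8⌋ = $26,400 → take DB $54,134. Book value $189,472.
Year 3: DB = ⌊$189,472 × 200%/9⌋ = $42,104; SL = ⌊$157,072/7⌋ = $22,438 → take DB $42,104. Book value $147,368.
Year 4: DB = ⌊$147,368 × 200%/9⌋ = $32,748; SL = ⌊$114,968/6⌋ = $19,161 → take DB $32,748. Book value $114,620.
Year 5: DB = ⌊$114,620 × 200%/9⌋ = $25,471; SL = ⌊$82,220/5⌋ = $16,444 → take DB $25,471. Book value $89,149.
Year 6: DB = ⌊$89,149 × 200%/9⌋ = $19,810; SL = ⌊$56,749/4⌋ = $14,187 → take DB $19,810. Book value $69,339.
Year 7: DB = ⌊$69,339 × 200%/9⌋ = $15,408; SL = ⌊$36,939/3⌋ = $12,313 → take DB $15,408. Book value $53,931.
Year 8: DB = ⌊$53,931 × 200%/9⌋ = $11,984; SL = ⌊$21,531/2⌋ = $10,765 → take DB $11,984. Book value $41,947.
Accumulated through year 8 = $313,207 − $41,947 = $271,260.

$271,260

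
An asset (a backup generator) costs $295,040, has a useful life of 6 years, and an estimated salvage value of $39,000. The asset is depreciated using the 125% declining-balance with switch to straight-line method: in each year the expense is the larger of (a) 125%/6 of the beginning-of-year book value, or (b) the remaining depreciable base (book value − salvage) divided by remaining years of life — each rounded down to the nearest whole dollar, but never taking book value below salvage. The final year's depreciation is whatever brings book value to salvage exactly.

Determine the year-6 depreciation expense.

$35,797

Depreciable base = $295,040 − $39,000 = $256,040.
Year 1: DB = ⌊$295,040 × 125%/6⌋ = $61,466; SL = ⌊$256,040/6⌋ = $42,673 → take DB $61,466. Book value $233,574.
Year 2: DB = ⌊$233,574 × 125%/6⌋ = $48,661; SL = ⌊$194,574/5⌋ = $38,914 → take DB $48,661. Book value $184,913.
Year 3: DB = ⌊$184,913 × 125%/6⌋ = $38,523; SL = ⌊$145,913/4⌋ = $36,478 → take DB $38,523. Book value $146,390.
Year 4: DB = ⌊$146,390 × 125%/6⌋ = $30,497; SL = ⌊$107,390/3⌋ = $35,796 → take SL $35,796. Book value $110,594.
Year 5: DB = ⌊$110,594 × 125%/6⌋ = $23,040; SL = ⌊$71,594/2⌋ = $35,797 → take SL $35,797. Book value $74,797.
Year 6 (final): $74,797 − $39,000 = $35,797. Book value $39,000.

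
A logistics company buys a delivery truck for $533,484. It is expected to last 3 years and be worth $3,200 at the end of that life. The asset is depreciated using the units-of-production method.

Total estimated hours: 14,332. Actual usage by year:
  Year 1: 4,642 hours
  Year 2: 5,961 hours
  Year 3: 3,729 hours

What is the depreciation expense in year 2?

Depreciable base = $533,484 − $3,200 = $530,284.
Rate = $530,284 / 14,332 hours = $37 per hour.
Year 1: 4,642 × $37 = $171,754. Book value $361,730.
Year 2: 5,961 × $37 = $220,557. Book value $141,173.

$220,557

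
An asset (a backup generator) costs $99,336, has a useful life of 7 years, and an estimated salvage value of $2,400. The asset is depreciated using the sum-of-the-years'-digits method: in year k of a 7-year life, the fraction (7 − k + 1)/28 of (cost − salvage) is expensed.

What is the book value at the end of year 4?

Depreciable base = $99,336 − $2,400 = $96,936.
Sum of the years' digits = 7+6+5+4+3+2+1 = 28.
Year 1: $96,936 × 7/28 = $24,234. Book value $75,102.
Year 2: $96,936 × 6/28 = $20,772. Book value $54,330.
Year 3: $96,936 × 5/28 = $17,310. Book value $37,020.
Year 4: $96,936 × 4/28 = $13,848. Book value $23,172.

$23,172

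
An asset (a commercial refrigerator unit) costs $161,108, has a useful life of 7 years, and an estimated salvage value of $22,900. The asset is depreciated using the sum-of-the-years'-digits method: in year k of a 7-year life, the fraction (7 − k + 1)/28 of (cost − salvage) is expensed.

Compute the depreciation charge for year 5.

$14,808

Depreciable base = $161,108 − $22,900 = $138,208.
Sum of the years' digits = 7+6+5+4+3+2+1 = 28.
Year 1: $138,208 × 7/28 = $34,552. Book value $126,556.
Year 2: $138,208 × 6/28 = $29,616. Book value $96,940.
Year 3: $138,208 × 5/28 = $24,680. Book value $72,260.
Year 4: $138,208 × 4/28 = $19,744. Book value $52,516.
Year 5: $138,208 × 3/28 = $14,808. Book value $37,708.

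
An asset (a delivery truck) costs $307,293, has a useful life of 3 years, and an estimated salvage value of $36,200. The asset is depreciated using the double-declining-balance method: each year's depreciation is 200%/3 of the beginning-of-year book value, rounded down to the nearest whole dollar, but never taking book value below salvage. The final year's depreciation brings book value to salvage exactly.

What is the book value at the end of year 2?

Depreciable base = $307,293 − $36,200 = $271,093.
Year 1: ⌊$307,293 × 200%/3⌋ = $204,862. Book value $102,431.
Year 2: ⌊$102,431 × 200%/3⌋ = $68,287, capped at $66,231. Book value $36,200.

$36,200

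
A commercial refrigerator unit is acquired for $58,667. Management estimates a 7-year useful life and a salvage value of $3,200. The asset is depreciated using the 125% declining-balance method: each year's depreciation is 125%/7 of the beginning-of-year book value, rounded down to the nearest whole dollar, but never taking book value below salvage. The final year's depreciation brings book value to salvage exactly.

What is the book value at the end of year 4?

Depreciable base = $58,667 − $3,200 = $55,467.
Year 1: ⌊$58,667 × 125%/7⌋ = $10,476. Book value $48,191.
Year 2: ⌊$48,191 × 125%/7⌋ = $8,605. Book value $39,586.
Year 3: ⌊$39,586 × 125%/7⌋ = $7,068. Book value $32,518.
Year 4: ⌊$32,518 × 125%/7⌋ = $5,806. Book value $26,712.

$26,712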